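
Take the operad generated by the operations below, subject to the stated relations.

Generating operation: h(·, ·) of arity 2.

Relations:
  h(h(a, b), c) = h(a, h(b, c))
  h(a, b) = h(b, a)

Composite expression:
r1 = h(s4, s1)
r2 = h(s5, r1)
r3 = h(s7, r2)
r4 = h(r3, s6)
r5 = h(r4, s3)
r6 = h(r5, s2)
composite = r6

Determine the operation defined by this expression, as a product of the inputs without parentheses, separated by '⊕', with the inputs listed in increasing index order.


s1 ⊕ s2 ⊕ s3 ⊕ s4 ⊕ s5 ⊕ s6 ⊕ s7

Reordering under h is free, so list the s-inputs canonically.
h(s4, s1) spells out as s4 ⊕ s1
h(s5, h(s4, s1)) spells out as s5 ⊕ s4 ⊕ s1
h(s7, h(s5, h(s4, s1))) spells out as s7 ⊕ s5 ⊕ s4 ⊕ s1
h(h(s7, h(s5, h(s4, s1))), s6) spells out as s7 ⊕ s5 ⊕ s4 ⊕ s1 ⊕ s6
h(h(h(s7, h(s5, h(s4, s1))), s6), s3) spells out as s7 ⊕ s5 ⊕ s4 ⊕ s1 ⊕ s6 ⊕ s3
h(h(h(h(s7, h(s5, h(s4, s1))), s6), s3), s2) spells out as s7 ⊕ s5 ⊕ s4 ⊕ s1 ⊕ s6 ⊕ s3 ⊕ s2
rearranged into index order: s1 ⊕ s2 ⊕ s3 ⊕ s4 ⊕ s5 ⊕ s6 ⊕ s7


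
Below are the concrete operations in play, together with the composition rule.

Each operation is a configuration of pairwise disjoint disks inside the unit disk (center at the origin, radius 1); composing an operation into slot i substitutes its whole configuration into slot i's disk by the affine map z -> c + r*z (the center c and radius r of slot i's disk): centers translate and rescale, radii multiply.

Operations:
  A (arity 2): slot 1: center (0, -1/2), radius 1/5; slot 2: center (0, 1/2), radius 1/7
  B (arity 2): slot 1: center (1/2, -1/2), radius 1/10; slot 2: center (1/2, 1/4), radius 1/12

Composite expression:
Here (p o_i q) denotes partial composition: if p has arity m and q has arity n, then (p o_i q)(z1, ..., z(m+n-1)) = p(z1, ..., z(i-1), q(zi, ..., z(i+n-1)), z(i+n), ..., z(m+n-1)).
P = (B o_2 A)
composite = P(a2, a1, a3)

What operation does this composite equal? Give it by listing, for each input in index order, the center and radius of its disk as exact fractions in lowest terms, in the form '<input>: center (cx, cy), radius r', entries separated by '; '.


a1: center (1/2, 5/24), radius 1/60; a2: center (1/2, -1/2), radius 1/10; a3: center (1/2, 7/24), radius 1/84

Follow each a-input down from B: c' goes to c + r*c', radius to r*r'.
input a2: applying the 1 nested substitution gives center (1/2, -1/2), radius 1/10
input a1: applying the 2 nested substitutions gives center (1/2, 5/24), radius 1/60
input a3: applying the 2 nested substitutions gives center (1/2, 7/24), radius 1/84


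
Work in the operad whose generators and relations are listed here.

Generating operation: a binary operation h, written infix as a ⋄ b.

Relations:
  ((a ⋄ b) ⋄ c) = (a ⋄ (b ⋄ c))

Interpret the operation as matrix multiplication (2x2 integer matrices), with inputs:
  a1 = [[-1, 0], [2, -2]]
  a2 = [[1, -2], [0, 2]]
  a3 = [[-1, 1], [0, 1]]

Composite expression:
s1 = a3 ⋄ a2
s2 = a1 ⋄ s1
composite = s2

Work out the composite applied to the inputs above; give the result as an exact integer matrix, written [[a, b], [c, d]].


[[1, -4], [-2, 4]]

(a3 ⋄ a2) = [[-1, 4], [0, 2]]
(a1 ⋄ (a3 ⋄ a2)) = [[1, -4], [-2, 4]]


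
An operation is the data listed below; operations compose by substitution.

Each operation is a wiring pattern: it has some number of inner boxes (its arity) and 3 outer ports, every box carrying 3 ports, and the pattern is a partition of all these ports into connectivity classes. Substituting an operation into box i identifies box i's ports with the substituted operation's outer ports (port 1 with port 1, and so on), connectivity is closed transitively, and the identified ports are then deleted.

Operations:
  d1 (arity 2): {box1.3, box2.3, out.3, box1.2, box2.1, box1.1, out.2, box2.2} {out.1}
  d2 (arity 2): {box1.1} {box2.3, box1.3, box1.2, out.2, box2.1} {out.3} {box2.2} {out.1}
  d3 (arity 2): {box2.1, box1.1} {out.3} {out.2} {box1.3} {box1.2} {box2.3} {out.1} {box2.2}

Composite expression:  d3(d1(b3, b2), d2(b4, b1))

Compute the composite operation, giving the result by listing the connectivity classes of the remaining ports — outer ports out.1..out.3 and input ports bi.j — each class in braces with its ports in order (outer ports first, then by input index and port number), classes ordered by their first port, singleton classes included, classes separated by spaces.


{out.1} {out.2} {out.3} {b1.1, b1.3, b4.2, b4.3} {b1.2} {b2.1, b2.2, b2.3, b3.1, b3.2, b3.3} {b4.1}

Substituting into d3 glues patterns; closure does the rest.
the subtree at d1 composes to {out.1} {out.2, out.3, b2.1, b2.2, b2.3, b3.1, b3.2, b3.3} on (b3, b2); out.j = own outer ports
the subtree at d2 composes to {out.1} {out.2, b1.1, b1.3, b4.2, b4.3} {out.3} {b1.2} {b4.1} on (b4, b1); out.j = own outer ports
the subtree at d3 composes to {out.1} {out.2} {out.3} {b1.1, b1.3, b4.2, b4.3} {b1.2} {b2.1, b2.2, b2.3, b3.1, b3.2, b3.3} {b4.1} on (b3, b2, b4, b1); out.j = own outer ports


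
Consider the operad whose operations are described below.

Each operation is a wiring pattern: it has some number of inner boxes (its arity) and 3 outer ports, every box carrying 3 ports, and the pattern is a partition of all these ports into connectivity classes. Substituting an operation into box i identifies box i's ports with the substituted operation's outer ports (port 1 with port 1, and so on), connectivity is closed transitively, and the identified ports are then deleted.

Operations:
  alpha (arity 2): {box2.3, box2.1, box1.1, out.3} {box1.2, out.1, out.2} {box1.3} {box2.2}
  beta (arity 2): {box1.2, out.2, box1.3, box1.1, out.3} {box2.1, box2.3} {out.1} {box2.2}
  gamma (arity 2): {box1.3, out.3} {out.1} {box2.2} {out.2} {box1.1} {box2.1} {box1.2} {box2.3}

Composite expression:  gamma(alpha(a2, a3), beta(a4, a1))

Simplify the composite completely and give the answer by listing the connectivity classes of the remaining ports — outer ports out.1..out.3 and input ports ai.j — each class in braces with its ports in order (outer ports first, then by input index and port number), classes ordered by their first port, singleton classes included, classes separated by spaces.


{out.1} {out.2} {out.3, a2.1, a3.1, a3.3} {a1.1, a1.3} {a1.2} {a2.2} {a2.3} {a3.2} {a4.1, a4.2, a4.3}

Connectivity passes through glued gamma-boundaries; trace each wire chain.
after alpha, the pattern on (a2, a3) reads {out.1, out.2, a2.2} {out.3, a2.1, a3.1, a3.3} {a2.3} {a3.2} (out.j = its outer ports)
after beta, the pattern on (a4, a1) reads {out.1} {out.2, out.3, a4.1, a4.2, a4.3} {a1.1, a1.3} {a1.2} (out.j = its outer ports)
after gamma, the pattern on (a2, a3, a4, a1) reads {out.1} {out.2} {out.3, a2.1, a3.1, a3.3} {a1.1, a1.3} {a1.2} {a2.2} {a2.3} {a3.2} {a4.1, a4.2, a4.3} (out.j = its outer ports)


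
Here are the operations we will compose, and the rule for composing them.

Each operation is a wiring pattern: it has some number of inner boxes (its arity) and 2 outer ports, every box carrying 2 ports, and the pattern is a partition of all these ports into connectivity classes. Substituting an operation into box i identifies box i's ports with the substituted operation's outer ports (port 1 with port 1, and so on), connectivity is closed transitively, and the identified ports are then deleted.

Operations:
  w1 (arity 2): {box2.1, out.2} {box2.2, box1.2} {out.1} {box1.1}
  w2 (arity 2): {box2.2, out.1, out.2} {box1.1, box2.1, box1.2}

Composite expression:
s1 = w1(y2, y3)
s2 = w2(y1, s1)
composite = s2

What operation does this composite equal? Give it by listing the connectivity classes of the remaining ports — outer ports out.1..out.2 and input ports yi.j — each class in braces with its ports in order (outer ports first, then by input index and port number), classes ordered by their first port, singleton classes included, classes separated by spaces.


{out.1, out.2, y3.1} {y1.1, y1.2} {y2.1} {y2.2, y3.2}

Treat the ports identified at w2 as solder joints: merge, then drop.
stage w1: inputs (y2, y3), connectivity {out.1} {out.2, y3.1} {y2.1} {y2.2, y3.2}, out.j its boundary
stage w2: inputs (y1, y2, y3), connectivity {out.1, out.2, y3.1} {y1.1, y1.2} {y2.1} {y2.2, y3.2}, out.j its boundary


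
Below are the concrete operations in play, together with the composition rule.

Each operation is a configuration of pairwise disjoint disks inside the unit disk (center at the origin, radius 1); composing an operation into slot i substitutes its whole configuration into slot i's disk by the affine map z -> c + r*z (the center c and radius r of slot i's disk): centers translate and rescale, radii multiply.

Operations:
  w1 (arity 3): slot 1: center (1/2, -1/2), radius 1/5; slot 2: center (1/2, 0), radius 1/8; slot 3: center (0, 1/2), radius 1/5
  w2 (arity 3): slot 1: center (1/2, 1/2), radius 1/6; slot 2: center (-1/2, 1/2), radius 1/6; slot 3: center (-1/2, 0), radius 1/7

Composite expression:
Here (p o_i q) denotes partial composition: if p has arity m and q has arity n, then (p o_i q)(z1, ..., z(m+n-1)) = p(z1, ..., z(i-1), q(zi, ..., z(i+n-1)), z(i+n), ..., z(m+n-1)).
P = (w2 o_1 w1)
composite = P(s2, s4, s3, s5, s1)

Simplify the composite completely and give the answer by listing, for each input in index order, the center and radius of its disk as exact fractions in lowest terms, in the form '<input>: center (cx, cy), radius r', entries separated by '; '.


s1: center (-1/2, 0), radius 1/7; s2: center (7/12, 5/12), radius 1/30; s3: center (1/2, 7/12), radius 1/30; s4: center (7/12, 1/2), radius 1/48; s5: center (-1/2, 1/2), radius 1/6

Below w2, radii multiply path by path; the s-disk centers shift.
input s2: applying the 2 nested substitutions gives center (7/12, 5/12), radius 1/30
input s4: applying the 2 nested substitutions gives center (7/12, 1/2), radius 1/48
input s3: applying the 2 nested substitutions gives center (1/2, 7/12), radius 1/30
input s5: applying the 1 nested substitution gives center (-1/2, 1/2), radius 1/6
input s1: applying the 1 nested substitution gives center (-1/2, 0), radius 1/7


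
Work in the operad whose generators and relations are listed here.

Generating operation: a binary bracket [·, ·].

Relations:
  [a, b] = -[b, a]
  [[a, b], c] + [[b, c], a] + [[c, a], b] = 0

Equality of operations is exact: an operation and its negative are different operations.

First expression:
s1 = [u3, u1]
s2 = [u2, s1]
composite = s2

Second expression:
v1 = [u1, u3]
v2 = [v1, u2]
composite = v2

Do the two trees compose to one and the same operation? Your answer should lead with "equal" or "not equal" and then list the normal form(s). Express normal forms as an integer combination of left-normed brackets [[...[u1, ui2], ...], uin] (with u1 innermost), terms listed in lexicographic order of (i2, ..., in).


equal: each reduces to [[u1, u3], u2]

The first composite normalizes to [[u1, u3], u2]
The second composite normalizes to [[u1, u3], u2]
The normal forms match — equal.


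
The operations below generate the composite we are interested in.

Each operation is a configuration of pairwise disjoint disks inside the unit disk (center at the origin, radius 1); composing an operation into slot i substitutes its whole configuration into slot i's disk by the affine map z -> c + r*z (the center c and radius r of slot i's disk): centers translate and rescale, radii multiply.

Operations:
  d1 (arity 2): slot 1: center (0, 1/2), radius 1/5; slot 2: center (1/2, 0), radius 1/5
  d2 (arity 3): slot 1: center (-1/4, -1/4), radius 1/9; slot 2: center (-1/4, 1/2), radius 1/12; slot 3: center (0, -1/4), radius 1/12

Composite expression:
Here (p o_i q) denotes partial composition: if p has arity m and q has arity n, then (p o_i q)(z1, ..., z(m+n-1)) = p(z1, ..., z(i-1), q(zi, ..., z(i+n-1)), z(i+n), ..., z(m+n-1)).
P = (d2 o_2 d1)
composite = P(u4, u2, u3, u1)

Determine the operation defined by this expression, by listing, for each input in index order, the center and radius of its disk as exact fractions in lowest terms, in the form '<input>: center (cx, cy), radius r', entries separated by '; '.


u1: center (0, -1/4), radius 1/12; u2: center (-1/4, 13/24), radius 1/60; u3: center (-5/24, 1/2), radius 1/60; u4: center (-1/4, -1/4), radius 1/9

Follow each u-input down from d2: c' goes to c + r*c', radius to r*r'.
u4 passes through 1 substitution, ending at center (-1/4, -1/4), radius 1/9
u2 passes through 2 substitutions, ending at center (-1/4, 13/24), radius 1/60
u3 passes through 2 substitutions, ending at center (-5/24, 1/2), radius 1/60
u1 passes through 1 substitution, ending at center (0, -1/4), radius 1/12


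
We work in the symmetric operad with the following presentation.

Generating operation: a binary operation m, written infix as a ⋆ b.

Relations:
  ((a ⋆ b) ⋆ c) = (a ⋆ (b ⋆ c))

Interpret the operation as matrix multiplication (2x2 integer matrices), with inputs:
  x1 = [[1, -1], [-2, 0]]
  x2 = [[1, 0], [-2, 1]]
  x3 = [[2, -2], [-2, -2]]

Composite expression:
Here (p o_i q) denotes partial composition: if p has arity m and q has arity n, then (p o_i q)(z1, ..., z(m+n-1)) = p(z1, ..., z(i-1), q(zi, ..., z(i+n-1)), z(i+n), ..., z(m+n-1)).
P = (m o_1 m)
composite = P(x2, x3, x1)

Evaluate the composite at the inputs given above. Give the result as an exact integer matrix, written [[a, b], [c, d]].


[[6, -2], [-10, 6]]

(x2 ⋆ x3) = [[2, -2], [-6, 2]]
((x2 ⋆ x3) ⋆ x1) = [[6, -2], [-10, 6]]


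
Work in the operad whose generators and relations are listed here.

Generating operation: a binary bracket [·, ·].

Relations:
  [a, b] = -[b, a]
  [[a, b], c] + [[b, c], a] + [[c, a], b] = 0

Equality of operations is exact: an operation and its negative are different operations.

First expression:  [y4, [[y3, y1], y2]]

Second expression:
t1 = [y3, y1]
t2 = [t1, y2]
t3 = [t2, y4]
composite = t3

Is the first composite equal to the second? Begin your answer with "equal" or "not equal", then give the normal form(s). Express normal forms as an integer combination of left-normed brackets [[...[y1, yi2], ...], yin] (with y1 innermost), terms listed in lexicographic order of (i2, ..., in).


not equal; the first gives [[[y1, y3], y2], y4] and the second -[[[y1, y3], y2], y4]


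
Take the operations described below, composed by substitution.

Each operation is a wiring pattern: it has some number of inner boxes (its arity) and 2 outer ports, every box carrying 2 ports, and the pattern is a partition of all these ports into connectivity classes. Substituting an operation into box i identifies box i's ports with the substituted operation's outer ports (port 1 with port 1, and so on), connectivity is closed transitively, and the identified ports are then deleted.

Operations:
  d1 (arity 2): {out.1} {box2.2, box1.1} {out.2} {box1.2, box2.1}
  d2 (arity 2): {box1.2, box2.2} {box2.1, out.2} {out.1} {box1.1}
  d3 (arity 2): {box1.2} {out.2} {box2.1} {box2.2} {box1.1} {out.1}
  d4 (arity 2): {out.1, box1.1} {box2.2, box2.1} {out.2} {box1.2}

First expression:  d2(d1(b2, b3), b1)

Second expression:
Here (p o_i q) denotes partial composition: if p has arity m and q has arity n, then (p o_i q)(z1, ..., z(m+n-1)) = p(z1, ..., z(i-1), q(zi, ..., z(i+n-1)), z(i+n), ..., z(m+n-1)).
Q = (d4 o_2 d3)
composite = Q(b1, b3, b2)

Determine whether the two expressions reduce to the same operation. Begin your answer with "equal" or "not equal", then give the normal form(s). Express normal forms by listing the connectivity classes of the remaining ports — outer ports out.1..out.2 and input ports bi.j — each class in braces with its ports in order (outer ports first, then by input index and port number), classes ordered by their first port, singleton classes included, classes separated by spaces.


not equal — first {out.1} {out.2, b1.1} {b1.2} {b2.1, b3.2} {b2.2, b3.1}, second {out.1, b1.1} {out.2} {b1.2} {b2.1} {b2.2} {b3.1} {b3.2}

The first expression reduces to {out.1} {out.2, b1.1} {b1.2} {b2.1, b3.2} {b2.2, b3.1}
The second expression reduces to {out.1, b1.1} {out.2} {b1.2} {b2.1} {b2.2} {b3.1} {b3.2}
No match — not equal.


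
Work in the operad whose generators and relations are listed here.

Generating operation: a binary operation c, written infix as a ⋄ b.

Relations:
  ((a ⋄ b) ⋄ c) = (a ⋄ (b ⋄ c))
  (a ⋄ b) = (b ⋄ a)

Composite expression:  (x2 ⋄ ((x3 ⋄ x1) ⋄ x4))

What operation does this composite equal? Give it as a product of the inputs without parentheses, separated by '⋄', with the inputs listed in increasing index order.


Shape and order are irrelevant to c; the x-input set decides.
(x3 ⋄ x1) reduces to x3 ⋄ x1
((x3 ⋄ x1) ⋄ x4) reduces to x3 ⋄ x1 ⋄ x4
(x2 ⋄ ((x3 ⋄ x1) ⋄ x4)) reduces to x2 ⋄ x3 ⋄ x1 ⋄ x4
reordering the factors by index: x1 ⋄ x2 ⋄ x3 ⋄ x4

x1 ⋄ x2 ⋄ x3 ⋄ x4


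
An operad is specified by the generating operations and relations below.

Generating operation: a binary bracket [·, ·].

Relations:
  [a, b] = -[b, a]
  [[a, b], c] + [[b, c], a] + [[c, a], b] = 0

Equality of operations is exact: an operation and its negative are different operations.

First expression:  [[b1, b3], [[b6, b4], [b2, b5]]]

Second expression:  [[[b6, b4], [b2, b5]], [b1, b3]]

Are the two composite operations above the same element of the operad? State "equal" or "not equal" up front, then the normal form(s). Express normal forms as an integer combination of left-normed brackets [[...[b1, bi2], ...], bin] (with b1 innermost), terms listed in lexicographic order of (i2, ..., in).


Normal form of the first expression: [[[[[b1, b3], b2], b5], b4], b6] - [[[[[b1, b3], b2], b5], b6], b4] - [[[[[b1, b3], b4], b6], b2], b5] + [[[[[b1, b3], b4], b6], b5], b2] - [[[[[b1, b3], b5], b2], b4], b6] + [[[[[b1, b3], b5], b2], b6], b4] + [[[[[b1, b3], b6], b4], b2], b5] - [[[[[b1, b3], b6], b4], b5], b2]
Normal form of the second expression: -[[[[[b1, b3], b2], b5], b4], b6] + [[[[[b1, b3], b2], b5], b6], b4] + [[[[[b1, b3], b4], b6], b2], b5] - [[[[[b1, b3], b4], b6], b5], b2] + [[[[[b1, b3], b5], b2], b4], b6] - [[[[[b1, b3], b5], b2], b6], b4] - [[[[[b1, b3], b6], b4], b2], b5] + [[[[[b1, b3], b6], b4], b5], b2]
No match — not equal.

not equal — first [[[[[b1, b3], b2], b5], b4], b6] - [[[[[b1, b3], b2], b5], b6], b4] - [[[[[b1, b3], b4], b6], b2], b5] + [[[[[b1, b3], b4], b6], b5], b2] - [[[[[b1, b3], b5], b2], b4], b6] + [[[[[b1, b3], b5], b2], b6], b4] + [[[[[b1, b3], b6], b4], b2], b5] - [[[[[b1, b3], b6], b4], b5], b2], second -[[[[[b1, b3], b2], b5], b4], b6] + [[[[[b1, b3], b2], b5], b6], b4] + [[[[[b1, b3], b4], b6], b2], b5] - [[[[[b1, b3], b4], b6], b5], b2] + [[[[[b1, b3], b5], b2], b4], b6] - [[[[[b1, b3], b5], b2], b6], b4] - [[[[[b1, b3], b6], b4], b2], b5] + [[[[[b1, b3], b6], b4], b5], b2]


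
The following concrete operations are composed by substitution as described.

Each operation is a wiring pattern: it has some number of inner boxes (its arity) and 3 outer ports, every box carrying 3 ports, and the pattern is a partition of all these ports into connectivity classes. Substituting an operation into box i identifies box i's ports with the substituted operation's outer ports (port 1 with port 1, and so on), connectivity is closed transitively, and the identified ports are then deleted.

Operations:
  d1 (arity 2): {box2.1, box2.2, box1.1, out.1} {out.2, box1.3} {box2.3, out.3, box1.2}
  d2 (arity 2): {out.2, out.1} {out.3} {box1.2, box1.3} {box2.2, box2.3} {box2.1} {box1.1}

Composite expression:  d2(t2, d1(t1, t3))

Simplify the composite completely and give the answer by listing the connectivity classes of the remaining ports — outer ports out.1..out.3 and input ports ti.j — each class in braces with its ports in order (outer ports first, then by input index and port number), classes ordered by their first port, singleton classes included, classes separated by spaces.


After gluing at d2, chains via deleted ports link the t-ports.
d1 over (t1, t3) gives {out.1, t1.1, t3.1, t3.2} {out.2, t1.3} {out.3, t1.2, t3.3}, out.j being that stage's outer ports
d2 over (t2, t1, t3) gives {out.1, out.2} {out.3} {t1.1, t3.1, t3.2} {t1.2, t1.3, t3.3} {t2.1} {t2.2, t2.3}, out.j being that stage's outer ports

{out.1, out.2} {out.3} {t1.1, t3.1, t3.2} {t1.2, t1.3, t3.3} {t2.1} {t2.2, t2.3}


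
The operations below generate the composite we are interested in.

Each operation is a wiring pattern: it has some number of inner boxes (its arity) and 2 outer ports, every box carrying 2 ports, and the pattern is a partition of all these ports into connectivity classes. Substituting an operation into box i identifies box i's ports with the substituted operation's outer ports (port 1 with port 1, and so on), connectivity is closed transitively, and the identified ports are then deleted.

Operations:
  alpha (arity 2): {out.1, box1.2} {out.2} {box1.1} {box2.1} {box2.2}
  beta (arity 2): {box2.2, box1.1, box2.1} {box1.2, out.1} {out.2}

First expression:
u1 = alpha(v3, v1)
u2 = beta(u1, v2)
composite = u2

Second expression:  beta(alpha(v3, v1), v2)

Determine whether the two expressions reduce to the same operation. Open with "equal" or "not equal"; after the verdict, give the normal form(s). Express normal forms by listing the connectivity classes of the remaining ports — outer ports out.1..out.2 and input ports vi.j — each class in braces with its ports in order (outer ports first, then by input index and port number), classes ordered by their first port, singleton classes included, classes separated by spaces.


equal — both sides give {out.1} {out.2} {v1.1} {v1.2} {v2.1, v2.2, v3.2} {v3.1}

Normal form of the first expression: {out.1} {out.2} {v1.1} {v1.2} {v2.1, v2.2, v3.2} {v3.1}
Normal form of the second expression: {out.1} {out.2} {v1.1} {v1.2} {v2.1, v2.2, v3.2} {v3.1}
Identical normal forms: equal.


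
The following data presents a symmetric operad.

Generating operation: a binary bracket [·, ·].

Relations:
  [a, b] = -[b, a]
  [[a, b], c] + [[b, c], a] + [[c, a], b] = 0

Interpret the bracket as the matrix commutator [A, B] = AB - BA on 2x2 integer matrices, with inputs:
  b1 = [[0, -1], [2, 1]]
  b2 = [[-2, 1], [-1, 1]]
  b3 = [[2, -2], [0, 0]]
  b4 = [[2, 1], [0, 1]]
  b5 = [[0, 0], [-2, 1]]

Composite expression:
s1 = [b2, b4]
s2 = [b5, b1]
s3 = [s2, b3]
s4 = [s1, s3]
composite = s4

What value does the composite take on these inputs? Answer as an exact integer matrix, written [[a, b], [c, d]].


[b2, b4] = [[1, -4], [-1, -1]]
[b5, b1] = [[-2, 1], [4, 2]]
[[b5, b1], b3] = [[8, 6], [8, -8]]
[[b2, b4], [[b5, b1], b3]] = [[-26, 76], [-32, 26]]

[[-26, 76], [-32, 26]]


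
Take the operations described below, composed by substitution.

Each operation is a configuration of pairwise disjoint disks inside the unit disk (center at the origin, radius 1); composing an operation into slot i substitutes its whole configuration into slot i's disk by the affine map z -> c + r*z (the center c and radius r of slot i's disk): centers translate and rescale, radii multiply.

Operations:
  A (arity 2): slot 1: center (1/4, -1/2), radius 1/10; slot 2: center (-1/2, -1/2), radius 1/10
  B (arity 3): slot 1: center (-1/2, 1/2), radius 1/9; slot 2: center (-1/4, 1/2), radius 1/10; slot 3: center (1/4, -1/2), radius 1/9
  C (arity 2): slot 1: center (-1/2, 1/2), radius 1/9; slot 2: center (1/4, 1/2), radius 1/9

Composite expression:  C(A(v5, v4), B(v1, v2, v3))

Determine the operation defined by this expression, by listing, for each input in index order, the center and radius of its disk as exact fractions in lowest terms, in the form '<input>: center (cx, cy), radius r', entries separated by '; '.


Affine substitution under C: radii multiply and v-centers shift.
tracing v5 down its 2-map path: center (-17/36, 4/9), radius 1/90
tracing v4 down its 2-map path: center (-5/9, 4/9), radius 1/90
tracing v1 down its 2-map path: center (7/36, 5/9), radius 1/81
tracing v2 down its 2-map path: center (2/9, 5/9), radius 1/90
tracing v3 down its 2-map path: center (5/18, 4/9), radius 1/81

v1: center (7/36, 5/9), radius 1/81; v2: center (2/9, 5/9), radius 1/90; v3: center (5/18, 4/9), radius 1/81; v4: center (-5/9, 4/9), radius 1/90; v5: center (-17/36, 4/9), radius 1/90


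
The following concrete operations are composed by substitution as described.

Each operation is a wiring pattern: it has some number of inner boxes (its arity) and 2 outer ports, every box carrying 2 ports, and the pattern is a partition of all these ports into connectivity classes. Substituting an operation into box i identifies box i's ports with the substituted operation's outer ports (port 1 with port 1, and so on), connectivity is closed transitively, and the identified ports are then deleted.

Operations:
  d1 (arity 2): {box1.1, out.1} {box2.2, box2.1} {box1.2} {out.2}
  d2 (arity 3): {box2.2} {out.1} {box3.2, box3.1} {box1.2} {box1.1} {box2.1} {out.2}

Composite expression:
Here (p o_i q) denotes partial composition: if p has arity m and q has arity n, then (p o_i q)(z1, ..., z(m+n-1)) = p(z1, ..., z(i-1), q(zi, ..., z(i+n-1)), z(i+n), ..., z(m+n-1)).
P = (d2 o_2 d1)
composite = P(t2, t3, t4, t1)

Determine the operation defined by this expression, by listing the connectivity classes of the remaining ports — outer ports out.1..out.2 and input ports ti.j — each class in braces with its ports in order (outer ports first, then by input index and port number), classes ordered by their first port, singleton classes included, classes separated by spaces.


{out.1} {out.2} {t1.1, t1.2} {t2.1} {t2.2} {t3.1} {t3.2} {t4.1, t4.2}


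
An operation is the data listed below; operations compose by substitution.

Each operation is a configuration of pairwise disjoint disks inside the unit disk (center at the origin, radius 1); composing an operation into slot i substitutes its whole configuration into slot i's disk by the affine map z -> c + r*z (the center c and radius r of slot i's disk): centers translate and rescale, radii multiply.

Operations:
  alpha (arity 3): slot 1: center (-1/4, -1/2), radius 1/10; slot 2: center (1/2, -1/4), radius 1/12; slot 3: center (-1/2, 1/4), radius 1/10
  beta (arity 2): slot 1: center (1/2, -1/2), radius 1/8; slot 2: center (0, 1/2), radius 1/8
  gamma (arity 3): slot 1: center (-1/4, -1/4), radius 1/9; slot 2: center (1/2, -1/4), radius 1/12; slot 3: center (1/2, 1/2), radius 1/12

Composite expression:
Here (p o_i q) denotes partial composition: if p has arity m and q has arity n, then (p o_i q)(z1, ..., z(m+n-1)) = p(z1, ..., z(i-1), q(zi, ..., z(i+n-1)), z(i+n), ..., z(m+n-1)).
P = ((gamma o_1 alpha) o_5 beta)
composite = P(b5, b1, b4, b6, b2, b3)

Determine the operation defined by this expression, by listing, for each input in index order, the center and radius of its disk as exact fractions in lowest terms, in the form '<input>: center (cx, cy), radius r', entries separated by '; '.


Affine substitution under gamma: radii multiply and b-centers shift.
tracing b5 down its 2-map path: center (-5/18, -11/36), radius 1/90
tracing b1 down its 2-map path: center (-7/36, -5/18), radius 1/108
tracing b4 down its 2-map path: center (-11/36, -2/9), radius 1/90
tracing b6 down its 1-map path: center (1/2, -1/4), radius 1/12
tracing b2 down its 2-map path: center (13/24, 11/24), radius 1/96
tracing b3 down its 2-map path: center (1/2, 13/24), radius 1/96

b1: center (-7/36, -5/18), radius 1/108; b2: center (13/24, 11/24), radius 1/96; b3: center (1/2, 13/24), radius 1/96; b4: center (-11/36, -2/9), radius 1/90; b5: center (-5/18, -11/36), radius 1/90; b6: center (1/2, -1/4), radius 1/12


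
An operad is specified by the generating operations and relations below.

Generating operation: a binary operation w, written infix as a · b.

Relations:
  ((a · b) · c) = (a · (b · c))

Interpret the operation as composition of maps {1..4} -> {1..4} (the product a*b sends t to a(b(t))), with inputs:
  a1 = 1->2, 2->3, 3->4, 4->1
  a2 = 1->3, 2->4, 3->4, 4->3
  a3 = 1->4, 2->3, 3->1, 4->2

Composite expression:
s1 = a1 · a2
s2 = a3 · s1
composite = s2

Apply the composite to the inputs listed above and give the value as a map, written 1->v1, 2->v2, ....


1->2, 2->4, 3->4, 4->2

(a1 · a2) = 1->4, 2->1, 3->1, 4->4
(a3 · (a1 · a2)) = 1->2, 2->4, 3->4, 4->2


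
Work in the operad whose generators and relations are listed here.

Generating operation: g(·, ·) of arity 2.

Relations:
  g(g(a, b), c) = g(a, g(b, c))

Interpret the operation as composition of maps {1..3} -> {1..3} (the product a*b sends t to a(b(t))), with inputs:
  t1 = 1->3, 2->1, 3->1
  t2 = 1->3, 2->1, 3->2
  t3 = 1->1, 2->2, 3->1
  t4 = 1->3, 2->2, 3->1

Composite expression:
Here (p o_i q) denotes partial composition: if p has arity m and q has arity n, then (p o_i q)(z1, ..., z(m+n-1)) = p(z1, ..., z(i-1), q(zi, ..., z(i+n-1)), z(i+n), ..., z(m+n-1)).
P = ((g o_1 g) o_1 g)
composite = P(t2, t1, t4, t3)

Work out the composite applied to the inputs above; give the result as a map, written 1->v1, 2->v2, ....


1->3, 2->3, 3->3

g(t2, t1) = 1->2, 2->3, 3->3
g(g(t2, t1), t4) = 1->3, 2->3, 3->2
g(g(g(t2, t1), t4), t3) = 1->3, 2->3, 3->3


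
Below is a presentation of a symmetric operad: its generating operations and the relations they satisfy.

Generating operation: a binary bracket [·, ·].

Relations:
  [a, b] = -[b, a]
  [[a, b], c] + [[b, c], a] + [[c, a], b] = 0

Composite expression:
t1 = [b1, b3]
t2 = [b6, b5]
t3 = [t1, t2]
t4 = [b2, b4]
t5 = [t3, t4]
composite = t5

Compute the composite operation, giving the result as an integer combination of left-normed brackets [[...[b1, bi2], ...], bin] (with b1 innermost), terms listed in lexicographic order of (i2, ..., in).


-[[[[[b1, b3], b5], b6], b2], b4] + [[[[[b1, b3], b5], b6], b4], b2] + [[[[[b1, b3], b6], b5], b2], b4] - [[[[[b1, b3], b6], b5], b4], b2]


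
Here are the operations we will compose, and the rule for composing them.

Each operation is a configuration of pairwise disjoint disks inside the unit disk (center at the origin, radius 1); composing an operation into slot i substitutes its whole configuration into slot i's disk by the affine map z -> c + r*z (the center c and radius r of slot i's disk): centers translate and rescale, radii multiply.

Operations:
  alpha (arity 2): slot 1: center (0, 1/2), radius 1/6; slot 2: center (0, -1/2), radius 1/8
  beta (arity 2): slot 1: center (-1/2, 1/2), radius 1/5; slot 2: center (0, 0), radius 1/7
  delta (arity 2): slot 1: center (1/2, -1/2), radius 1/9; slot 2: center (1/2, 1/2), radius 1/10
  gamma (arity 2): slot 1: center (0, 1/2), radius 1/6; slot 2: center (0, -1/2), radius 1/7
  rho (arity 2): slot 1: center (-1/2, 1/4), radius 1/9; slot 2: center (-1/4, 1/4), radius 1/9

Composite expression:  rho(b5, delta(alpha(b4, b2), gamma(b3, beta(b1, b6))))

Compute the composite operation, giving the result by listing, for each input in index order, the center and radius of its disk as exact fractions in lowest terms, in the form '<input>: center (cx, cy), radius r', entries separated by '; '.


b1: center (-41/210, 379/1260), radius 1/3150; b2: center (-7/36, 61/324), radius 1/648; b3: center (-7/36, 14/45), radius 1/540; b4: center (-7/36, 65/324), radius 1/486; b5: center (-1/2, 1/4), radius 1/9; b6: center (-7/36, 3/10), radius 1/4410

Below rho, radii multiply path by path; the b-disk centers shift.
b5: after 1 affine step, its disk has center (-1/2, 1/4), radius 1/9
b4: after 3 affine steps, its disk has center (-7/36, 65/324), radius 1/486
b2: after 3 affine steps, its disk has center (-7/36, 61/324), radius 1/648
b3: after 3 affine steps, its disk has center (-7/36, 14/45), radius 1/540
b1: after 4 affine steps, its disk has center (-41/210, 379/1260), radius 1/3150
b6: after 4 affine steps, its disk has center (-7/36, 3/10), radius 1/4410


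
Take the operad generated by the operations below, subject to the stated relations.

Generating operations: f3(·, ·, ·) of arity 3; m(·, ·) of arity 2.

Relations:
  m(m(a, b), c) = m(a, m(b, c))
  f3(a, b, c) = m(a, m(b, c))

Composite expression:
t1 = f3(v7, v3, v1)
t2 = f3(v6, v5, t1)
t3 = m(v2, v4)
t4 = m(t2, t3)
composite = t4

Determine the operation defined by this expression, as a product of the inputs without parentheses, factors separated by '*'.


v6 * v5 * v7 * v3 * v1 * v2 * v4

The m-tree's shape is irrelevant; the v-reading-order decides.
f3(v7, v3, v1) linearizes to v7 * v3 * v1
f3(v6, v5, f3(v7, v3, v1)) linearizes to v6 * v5 * v7 * v3 * v1
m(v2, v4) linearizes to v2 * v4
m(f3(v6, v5, f3(v7, v3, v1)), m(v2, v4)) linearizes to v6 * v5 * v7 * v3 * v1 * v2 * v4


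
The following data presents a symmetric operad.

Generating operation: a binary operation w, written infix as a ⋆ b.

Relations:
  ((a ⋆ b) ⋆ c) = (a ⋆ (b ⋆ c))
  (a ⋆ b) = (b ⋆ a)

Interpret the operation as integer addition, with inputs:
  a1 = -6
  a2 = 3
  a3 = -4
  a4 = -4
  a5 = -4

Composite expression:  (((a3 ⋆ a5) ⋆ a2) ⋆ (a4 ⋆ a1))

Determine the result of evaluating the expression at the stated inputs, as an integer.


(a3 ⋆ a5) = -8
((a3 ⋆ a5) ⋆ a2) = -5
(a4 ⋆ a1) = -10
(((a3 ⋆ a5) ⋆ a2) ⋆ (a4 ⋆ a1)) = -15

-15


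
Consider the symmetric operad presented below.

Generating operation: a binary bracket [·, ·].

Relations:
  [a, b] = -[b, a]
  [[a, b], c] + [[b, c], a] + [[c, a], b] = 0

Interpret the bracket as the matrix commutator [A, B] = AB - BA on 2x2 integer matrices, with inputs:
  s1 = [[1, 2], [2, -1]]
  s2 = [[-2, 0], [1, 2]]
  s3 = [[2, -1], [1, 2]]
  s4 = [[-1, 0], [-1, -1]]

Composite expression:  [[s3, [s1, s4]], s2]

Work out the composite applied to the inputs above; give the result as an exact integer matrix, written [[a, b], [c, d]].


[s1, s4] = [[-2, 0], [2, 2]]
[s3, [s1, s4]] = [[-2, -4], [-4, 2]]
[[s3, [s1, s4]], s2] = [[-4, -16], [20, 4]]

[[-4, -16], [20, 4]]


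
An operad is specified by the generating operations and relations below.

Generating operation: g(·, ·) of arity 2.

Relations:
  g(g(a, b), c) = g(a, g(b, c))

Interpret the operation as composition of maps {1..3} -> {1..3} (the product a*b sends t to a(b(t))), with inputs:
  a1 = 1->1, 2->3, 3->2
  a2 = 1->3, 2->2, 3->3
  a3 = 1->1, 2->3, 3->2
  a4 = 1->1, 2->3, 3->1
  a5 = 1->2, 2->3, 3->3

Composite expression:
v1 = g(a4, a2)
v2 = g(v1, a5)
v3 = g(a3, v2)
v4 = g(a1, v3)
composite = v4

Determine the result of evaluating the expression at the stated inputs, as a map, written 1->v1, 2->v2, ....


g(a4, a2) = 1->1, 2->3, 3->1
g(g(a4, a2), a5) = 1->3, 2->1, 3->1
g(a3, g(g(a4, a2), a5)) = 1->2, 2->1, 3->1
g(a1, g(a3, g(g(a4, a2), a5))) = 1->3, 2->1, 3->1

1->3, 2->1, 3->1


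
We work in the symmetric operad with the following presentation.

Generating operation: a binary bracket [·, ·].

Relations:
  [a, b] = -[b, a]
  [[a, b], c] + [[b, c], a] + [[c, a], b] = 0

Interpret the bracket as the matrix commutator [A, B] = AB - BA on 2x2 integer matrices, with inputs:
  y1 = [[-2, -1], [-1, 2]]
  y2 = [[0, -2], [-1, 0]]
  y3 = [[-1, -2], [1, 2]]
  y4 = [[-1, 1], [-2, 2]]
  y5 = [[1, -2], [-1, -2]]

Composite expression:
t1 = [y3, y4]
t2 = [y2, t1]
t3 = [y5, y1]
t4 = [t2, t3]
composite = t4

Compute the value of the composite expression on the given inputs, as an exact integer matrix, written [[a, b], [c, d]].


[[18, -222], [-138, -18]]

[y3, y4] = [[3, -9], [-9, -3]]
[y2, [y3, y4]] = [[9, 12], [-6, -9]]
[y5, y1] = [[1, -11], [7, -1]]
[[y2, [y3, y4]], [y5, y1]] = [[18, -222], [-138, -18]]


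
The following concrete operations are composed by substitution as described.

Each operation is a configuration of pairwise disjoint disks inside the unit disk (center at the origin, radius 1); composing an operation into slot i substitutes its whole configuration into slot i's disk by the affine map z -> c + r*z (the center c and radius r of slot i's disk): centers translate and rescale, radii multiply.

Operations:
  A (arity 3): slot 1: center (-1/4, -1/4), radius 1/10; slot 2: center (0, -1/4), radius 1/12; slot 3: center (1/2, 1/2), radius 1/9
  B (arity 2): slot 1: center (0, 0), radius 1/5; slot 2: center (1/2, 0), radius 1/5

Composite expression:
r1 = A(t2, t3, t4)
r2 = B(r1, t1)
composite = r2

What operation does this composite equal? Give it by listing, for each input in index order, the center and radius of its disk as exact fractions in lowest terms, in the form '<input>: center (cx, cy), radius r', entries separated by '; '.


Affine substitution under B: radii multiply and t-centers shift.
input t2: composing its 2 substitution steps yields center (-1/20, -1/20), radius 1/50
input t3: composing its 2 substitution steps yields center (0, -1/20), radius 1/60
input t4: composing its 2 substitution steps yields center (1/10, 1/10), radius 1/45
input t1: composing its 1 substitution step yields center (1/2, 0), radius 1/5

t1: center (1/2, 0), radius 1/5; t2: center (-1/20, -1/20), radius 1/50; t3: center (0, -1/20), radius 1/60; t4: center (1/10, 1/10), radius 1/45


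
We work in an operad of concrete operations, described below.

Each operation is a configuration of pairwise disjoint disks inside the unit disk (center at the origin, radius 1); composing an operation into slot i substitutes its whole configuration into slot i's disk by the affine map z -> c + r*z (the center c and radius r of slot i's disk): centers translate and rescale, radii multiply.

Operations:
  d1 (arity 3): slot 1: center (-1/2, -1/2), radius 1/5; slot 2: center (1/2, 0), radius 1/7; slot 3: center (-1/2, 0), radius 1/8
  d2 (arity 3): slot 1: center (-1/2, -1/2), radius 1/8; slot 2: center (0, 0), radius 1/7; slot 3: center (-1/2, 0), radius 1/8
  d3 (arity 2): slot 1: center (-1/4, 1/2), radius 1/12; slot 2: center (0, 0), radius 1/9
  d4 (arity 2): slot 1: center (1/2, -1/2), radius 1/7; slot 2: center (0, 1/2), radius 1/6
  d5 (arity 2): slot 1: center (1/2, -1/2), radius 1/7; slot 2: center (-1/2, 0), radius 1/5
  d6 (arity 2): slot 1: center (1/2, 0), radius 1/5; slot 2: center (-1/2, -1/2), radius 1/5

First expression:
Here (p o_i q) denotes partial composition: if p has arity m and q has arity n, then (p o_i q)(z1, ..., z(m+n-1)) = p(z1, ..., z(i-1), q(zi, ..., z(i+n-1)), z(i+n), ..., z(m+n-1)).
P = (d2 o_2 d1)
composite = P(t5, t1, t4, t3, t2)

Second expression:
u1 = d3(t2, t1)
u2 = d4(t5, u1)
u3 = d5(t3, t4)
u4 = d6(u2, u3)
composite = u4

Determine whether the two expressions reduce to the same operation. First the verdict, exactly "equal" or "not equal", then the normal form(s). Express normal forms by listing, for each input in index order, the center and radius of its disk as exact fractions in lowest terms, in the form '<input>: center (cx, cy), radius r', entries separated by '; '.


The first expression reduces to t1: center (-1/14, -1/14), radius 1/35; t2: center (-1/2, 0), radius 1/8; t3: center (-1/14, 0), radius 1/56; t4: center (1/14, 0), radius 1/49; t5: center (-1/2, -1/2), radius 1/8
The second expression reduces to t1: center (1/2, 1/10), radius 1/270; t2: center (59/120, 7/60), radius 1/360; t3: center (-2/5, -3/5), radius 1/35; t4: center (-3/5, -1/2), radius 1/25; t5: center (3/5, -1/10), radius 1/35
The normal forms differ: not equal.

not equal; the first gives t1: center (-1/14, -1/14), radius 1/35; t2: center (-1/2, 0), radius 1/8; t3: center (-1/14, 0), radius 1/56; t4: center (1/14, 0), radius 1/49; t5: center (-1/2, -1/2), radius 1/8 and the second t1: center (1/2, 1/10), radius 1/270; t2: center (59/120, 7/60), radius 1/360; t3: center (-2/5, -3/5), radius 1/35; t4: center (-3/5, -1/2), radius 1/25; t5: center (3/5, -1/10), radius 1/35


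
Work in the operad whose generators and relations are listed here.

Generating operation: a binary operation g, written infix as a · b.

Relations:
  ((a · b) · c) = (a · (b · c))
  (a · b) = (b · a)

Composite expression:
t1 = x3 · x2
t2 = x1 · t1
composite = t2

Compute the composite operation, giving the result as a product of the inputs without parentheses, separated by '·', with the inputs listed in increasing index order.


Key point: g commutes, so take the x-inputs in any fixed order.
(x3 · x2) flattens to x3 · x2
(x1 · (x3 · x2)) flattens to x1 · x3 · x2
sorting the factors by input index: x1 · x2 · x3

x1 · x2 · x3


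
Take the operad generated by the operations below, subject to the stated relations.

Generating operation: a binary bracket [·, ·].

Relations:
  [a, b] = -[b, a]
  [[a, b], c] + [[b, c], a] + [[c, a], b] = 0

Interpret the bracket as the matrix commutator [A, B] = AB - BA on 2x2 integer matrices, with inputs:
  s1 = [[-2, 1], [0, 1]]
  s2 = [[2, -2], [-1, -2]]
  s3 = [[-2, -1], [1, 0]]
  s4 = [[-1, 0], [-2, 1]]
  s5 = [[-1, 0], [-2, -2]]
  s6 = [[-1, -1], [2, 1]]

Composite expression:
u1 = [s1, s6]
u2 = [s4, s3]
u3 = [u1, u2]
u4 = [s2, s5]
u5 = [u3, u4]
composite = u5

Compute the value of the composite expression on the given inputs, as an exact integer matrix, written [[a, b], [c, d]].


[s1, s6] = [[2, 5], [6, -2]]
[s4, s3] = [[-2, 2], [6, 2]]
[[s1, s6], [s4, s3]] = [[18, 28], [-48, -18]]
[s2, s5] = [[4, 2], [7, -4]]
[[[s1, s6], [s4, s3]], [s2, s5]] = [[292, -152], [-636, -292]]

[[292, -152], [-636, -292]]
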